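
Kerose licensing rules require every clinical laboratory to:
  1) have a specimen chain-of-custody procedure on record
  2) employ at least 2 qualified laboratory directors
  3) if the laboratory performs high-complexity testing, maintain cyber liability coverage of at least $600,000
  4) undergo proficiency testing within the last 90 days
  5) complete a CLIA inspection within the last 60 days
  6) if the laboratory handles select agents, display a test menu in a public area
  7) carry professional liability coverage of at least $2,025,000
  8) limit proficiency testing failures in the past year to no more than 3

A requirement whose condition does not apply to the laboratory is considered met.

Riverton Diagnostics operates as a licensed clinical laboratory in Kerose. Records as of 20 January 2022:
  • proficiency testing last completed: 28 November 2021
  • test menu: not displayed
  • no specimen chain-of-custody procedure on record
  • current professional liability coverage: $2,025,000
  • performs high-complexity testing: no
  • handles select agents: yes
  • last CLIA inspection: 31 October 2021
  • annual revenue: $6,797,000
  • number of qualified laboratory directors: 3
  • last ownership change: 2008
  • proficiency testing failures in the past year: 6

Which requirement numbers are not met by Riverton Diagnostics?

1. specimen chain-of-custody procedure absent → not met
2. qualified laboratory directors 3 ≥ 2 → met
3. condition 'performs high-complexity testing' does not hold → requirement n/a → met
4. proficiency testing 53 days ago vs limit 90 → met
5. CLIA inspection 81 days ago vs limit 60 → not met
6. condition 'handles select agents' holds; test menu absent → not met
7. professional liability coverage $2,025,000 ≥ $2,025,000 → met
8. proficiency testing failures in the past year 6 > 3 → not met
Not met: 1, 5, 6, 8

1, 5, 6, 8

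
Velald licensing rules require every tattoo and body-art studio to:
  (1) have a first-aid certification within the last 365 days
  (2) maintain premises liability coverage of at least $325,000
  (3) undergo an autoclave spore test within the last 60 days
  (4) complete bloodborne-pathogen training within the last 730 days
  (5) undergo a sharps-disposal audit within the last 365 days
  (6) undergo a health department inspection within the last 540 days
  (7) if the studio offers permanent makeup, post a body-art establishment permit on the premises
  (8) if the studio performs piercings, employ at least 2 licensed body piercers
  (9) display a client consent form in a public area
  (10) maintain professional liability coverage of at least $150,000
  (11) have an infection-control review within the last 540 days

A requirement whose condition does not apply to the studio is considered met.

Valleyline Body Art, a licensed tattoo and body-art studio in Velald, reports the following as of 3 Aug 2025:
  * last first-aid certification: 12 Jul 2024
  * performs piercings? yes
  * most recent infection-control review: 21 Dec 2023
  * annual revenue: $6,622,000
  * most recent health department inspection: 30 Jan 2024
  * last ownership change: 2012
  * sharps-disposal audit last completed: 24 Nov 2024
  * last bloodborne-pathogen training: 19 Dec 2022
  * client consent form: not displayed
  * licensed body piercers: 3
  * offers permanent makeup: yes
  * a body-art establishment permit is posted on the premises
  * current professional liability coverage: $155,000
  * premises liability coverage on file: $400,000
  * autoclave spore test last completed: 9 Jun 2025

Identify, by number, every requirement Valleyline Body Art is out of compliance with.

1, 4, 6, 9, 11

1. first-aid certification 387 days ago vs limit 365 → not met
2. premises liability coverage $400,000 ≥ $325,000 → met
3. autoclave spore test 55 days ago vs limit 60 → met
4. bloodborne-pathogen training 958 days ago vs limit 730 → not met
5. sharps-disposal audit 252 days ago vs limit 365 → met
6. health department inspection 551 days ago vs limit 540 → not met
7. condition 'offers permanent makeup' holds; body-art establishment permit present → met
8. condition 'performs piercings' holds; licensed body piercers 3 ≥ 2 → met
9. client consent form absent → not met
10. professional liability coverage $155,000 ≥ $150,000 → met
11. infection-control review 591 days ago vs limit 540 → not met
Not met: 1, 4, 6, 9, 11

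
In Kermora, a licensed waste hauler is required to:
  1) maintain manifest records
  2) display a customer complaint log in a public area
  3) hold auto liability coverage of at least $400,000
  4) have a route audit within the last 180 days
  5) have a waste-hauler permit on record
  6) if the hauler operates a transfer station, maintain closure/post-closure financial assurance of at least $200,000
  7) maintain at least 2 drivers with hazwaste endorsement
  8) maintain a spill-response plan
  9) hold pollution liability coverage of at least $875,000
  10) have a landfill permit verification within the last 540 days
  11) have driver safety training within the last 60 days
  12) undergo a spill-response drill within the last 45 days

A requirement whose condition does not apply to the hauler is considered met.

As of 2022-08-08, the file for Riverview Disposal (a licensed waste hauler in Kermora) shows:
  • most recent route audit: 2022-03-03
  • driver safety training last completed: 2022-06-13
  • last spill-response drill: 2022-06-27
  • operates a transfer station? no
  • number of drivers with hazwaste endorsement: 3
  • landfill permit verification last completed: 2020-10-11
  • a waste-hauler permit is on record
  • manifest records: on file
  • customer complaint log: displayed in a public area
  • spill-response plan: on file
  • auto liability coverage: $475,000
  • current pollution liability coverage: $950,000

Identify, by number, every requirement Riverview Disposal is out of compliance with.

1. manifest records present → met
2. customer complaint log present → met
3. auto liability coverage $475,000 ≥ $400,000 → met
4. route audit 158 days ago vs limit 180 → met
5. waste-hauler permit present → met
6. condition 'operates a transfer station' does not hold → requirement n/a → met
7. drivers with hazwaste endorsement 3 ≥ 2 → met
8. spill-response plan present → met
9. pollution liability coverage $950,000 ≥ $875,000 → met
10. landfill permit verification 666 days ago vs limit 540 → not met
11. driver safety training 56 days ago vs limit 60 → met
12. spill-response drill 42 days ago vs limit 45 → met
Not met: 10

10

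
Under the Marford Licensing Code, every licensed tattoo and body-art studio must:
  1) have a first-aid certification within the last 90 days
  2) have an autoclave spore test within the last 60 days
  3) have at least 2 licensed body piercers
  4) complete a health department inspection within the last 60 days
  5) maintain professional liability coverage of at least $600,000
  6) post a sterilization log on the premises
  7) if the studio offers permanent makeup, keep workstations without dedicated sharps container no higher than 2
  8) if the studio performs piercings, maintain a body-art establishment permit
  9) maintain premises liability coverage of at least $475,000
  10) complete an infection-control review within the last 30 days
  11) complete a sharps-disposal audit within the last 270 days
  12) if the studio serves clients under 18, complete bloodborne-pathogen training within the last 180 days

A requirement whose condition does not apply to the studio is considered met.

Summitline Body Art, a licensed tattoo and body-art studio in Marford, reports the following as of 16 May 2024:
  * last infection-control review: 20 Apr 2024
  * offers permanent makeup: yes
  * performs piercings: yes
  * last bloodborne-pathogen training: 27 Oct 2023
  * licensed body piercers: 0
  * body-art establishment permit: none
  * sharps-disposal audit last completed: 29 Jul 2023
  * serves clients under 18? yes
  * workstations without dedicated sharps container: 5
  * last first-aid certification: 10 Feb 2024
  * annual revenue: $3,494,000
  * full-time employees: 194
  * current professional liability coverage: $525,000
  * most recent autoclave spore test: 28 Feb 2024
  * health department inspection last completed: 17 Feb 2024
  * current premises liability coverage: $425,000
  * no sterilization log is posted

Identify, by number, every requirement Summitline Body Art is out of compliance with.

1. first-aid certification 96 days ago vs limit 90 → not met
2. autoclave spore test 78 days ago vs limit 60 → not met
3. licensed body piercers 0 < 2 → not met
4. health department inspection 89 days ago vs limit 60 → not met
5. professional liability coverage $525,000 < $600,000 → not met
6. sterilization log absent → not met
7. condition 'offers permanent makeup' holds; workstations without dedicated sharps container 5 > 2 → not met
8. condition 'performs piercings' holds; body-art establishment permit absent → not met
9. premises liability coverage $425,000 < $475,000 → not met
10. infection-control review 26 days ago vs limit 30 → met
11. sharps-disposal audit 292 days ago vs limit 270 → not met
12. condition 'serves clients under 18' holds; bloodborne-pathogen training 202 days ago vs limit 180 → not met
Not met: 1, 2, 3, 4, 5, 6, 7, 8, 9, 11, 12

1, 2, 3, 4, 5, 6, 7, 8, 9, 11, 12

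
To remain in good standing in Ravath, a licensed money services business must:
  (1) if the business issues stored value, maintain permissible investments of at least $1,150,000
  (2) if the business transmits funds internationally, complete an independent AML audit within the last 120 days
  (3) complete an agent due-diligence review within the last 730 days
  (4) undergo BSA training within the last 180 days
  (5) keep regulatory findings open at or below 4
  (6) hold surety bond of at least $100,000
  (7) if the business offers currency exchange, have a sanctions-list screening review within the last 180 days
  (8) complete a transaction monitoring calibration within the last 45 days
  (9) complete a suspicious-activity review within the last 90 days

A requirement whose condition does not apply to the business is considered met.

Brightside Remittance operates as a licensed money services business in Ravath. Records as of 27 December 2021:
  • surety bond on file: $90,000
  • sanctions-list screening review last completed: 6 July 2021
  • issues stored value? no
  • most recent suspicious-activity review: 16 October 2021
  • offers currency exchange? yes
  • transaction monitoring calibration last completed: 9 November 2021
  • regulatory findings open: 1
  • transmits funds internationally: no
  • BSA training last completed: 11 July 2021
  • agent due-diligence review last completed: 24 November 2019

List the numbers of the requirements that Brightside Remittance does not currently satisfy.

3, 6, 8

1. condition 'issues stored value' does not hold → requirement n/a → met
2. condition 'transmits funds internationally' does not hold → requirement n/a → met
3. agent due-diligence review 764 days ago vs limit 730 → not met
4. BSA training 169 days ago vs limit 180 → met
5. regulatory findings open 1 ≤ 4 → met
6. surety bond $90,000 < $100,000 → not met
7. condition 'offers currency exchange' holds; sanctions-list screening review 174 days ago vs limit 180 → met
8. transaction monitoring calibration 48 days ago vs limit 45 → not met
9. suspicious-activity review 72 days ago vs limit 90 → met
Not met: 3, 6, 8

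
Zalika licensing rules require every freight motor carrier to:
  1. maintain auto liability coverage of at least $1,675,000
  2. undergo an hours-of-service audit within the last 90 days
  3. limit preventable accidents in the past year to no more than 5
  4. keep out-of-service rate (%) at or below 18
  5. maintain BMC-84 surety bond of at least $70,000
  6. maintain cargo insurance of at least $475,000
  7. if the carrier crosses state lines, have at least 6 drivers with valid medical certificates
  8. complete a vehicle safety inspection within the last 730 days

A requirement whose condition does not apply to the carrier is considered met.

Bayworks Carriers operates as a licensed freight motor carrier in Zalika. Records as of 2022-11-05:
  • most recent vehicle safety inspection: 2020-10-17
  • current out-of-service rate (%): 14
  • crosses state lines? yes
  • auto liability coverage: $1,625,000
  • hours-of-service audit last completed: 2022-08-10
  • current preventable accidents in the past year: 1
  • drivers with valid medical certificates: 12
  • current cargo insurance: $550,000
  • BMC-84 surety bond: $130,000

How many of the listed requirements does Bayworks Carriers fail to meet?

2

1. auto liability coverage $1,625,000 < $1,675,000 → not met
2. hours-of-service audit 87 days ago vs limit 90 → met
3. preventable accidents in the past year 1 ≤ 5 → met
4. out-of-service rate (%) 14 ≤ 18 → met
5. BMC-84 surety bond $130,000 ≥ $70,000 → met
6. cargo insurance $550,000 ≥ $475,000 → met
7. condition 'crosses state lines' holds; drivers with valid medical certificates 12 ≥ 6 → met
8. vehicle safety inspection 749 days ago vs limit 730 → not met
Not met: 2 of 8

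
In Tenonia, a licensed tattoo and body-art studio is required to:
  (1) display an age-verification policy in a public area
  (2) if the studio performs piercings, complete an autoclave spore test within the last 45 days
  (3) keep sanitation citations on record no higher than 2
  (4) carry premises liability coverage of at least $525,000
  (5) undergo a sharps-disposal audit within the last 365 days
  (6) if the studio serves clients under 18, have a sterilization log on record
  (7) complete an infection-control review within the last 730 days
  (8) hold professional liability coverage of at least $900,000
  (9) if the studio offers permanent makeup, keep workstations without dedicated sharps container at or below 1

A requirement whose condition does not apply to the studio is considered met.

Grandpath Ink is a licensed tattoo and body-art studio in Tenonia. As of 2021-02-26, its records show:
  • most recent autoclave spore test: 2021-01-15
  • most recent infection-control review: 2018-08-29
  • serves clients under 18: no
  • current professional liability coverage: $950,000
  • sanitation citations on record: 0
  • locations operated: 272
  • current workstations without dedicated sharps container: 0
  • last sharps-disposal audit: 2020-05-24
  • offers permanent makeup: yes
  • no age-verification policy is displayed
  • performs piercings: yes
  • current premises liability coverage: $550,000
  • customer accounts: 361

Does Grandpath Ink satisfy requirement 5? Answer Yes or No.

Yes

5. sharps-disposal audit 278 days ago vs limit 365 → met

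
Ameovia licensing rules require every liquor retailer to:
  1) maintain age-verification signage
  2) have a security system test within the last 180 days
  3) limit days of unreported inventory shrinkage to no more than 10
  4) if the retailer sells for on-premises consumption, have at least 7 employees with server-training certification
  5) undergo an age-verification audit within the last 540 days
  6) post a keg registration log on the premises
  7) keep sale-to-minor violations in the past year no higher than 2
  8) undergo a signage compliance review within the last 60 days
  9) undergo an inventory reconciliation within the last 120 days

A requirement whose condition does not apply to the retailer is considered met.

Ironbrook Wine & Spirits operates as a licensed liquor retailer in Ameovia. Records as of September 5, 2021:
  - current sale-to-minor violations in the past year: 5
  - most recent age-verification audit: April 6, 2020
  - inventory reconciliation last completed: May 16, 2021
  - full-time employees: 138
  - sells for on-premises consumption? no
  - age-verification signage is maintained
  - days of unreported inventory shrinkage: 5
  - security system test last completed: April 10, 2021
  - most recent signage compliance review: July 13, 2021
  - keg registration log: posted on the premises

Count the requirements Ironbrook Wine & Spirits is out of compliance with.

1. age-verification signage present → met
2. security system test 148 days ago vs limit 180 → met
3. days of unreported inventory shrinkage 5 ≤ 10 → met
4. condition 'sells for on-premises consumption' does not hold → requirement n/a → met
5. age-verification audit 517 days ago vs limit 540 → met
6. keg registration log present → met
7. sale-to-minor violations in the past year 5 > 2 → not met
8. signage compliance review 54 days ago vs limit 60 → met
9. inventory reconciliation 112 days ago vs limit 120 → met
Not met: 1 of 9

1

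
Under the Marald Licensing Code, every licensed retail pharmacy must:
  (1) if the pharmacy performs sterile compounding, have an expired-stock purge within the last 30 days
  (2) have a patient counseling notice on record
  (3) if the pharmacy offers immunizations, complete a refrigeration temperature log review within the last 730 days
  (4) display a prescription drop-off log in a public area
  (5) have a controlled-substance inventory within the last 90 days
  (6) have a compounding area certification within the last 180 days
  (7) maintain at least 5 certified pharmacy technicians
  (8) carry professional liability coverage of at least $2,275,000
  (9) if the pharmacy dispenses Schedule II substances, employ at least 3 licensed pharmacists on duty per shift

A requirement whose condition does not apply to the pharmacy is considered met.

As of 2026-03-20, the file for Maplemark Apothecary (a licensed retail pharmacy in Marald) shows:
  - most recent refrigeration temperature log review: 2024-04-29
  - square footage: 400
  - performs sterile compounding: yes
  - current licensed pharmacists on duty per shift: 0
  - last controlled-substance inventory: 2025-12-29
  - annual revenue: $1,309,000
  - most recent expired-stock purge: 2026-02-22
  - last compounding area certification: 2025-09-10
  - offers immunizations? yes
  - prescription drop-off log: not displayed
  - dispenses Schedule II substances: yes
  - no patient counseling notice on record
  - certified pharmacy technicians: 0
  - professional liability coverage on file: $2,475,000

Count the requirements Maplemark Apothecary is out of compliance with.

1. condition 'performs sterile compounding' holds; expired-stock purge 26 days ago vs limit 30 → met
2. patient counseling notice absent → not met
3. condition 'offers immunizations' holds; refrigeration temperature log review 690 days ago vs limit 730 → met
4. prescription drop-off log absent → not met
5. controlled-substance inventory 81 days ago vs limit 90 → met
6. compounding area certification 191 days ago vs limit 180 → not met
7. certified pharmacy technicians 0 < 5 → not met
8. professional liability coverage $2,475,000 ≥ $2,275,000 → met
9. condition 'dispenses Schedule II substances' holds; licensed pharmacists on duty per shift 0 < 3 → not met
Not met: 5 of 9

5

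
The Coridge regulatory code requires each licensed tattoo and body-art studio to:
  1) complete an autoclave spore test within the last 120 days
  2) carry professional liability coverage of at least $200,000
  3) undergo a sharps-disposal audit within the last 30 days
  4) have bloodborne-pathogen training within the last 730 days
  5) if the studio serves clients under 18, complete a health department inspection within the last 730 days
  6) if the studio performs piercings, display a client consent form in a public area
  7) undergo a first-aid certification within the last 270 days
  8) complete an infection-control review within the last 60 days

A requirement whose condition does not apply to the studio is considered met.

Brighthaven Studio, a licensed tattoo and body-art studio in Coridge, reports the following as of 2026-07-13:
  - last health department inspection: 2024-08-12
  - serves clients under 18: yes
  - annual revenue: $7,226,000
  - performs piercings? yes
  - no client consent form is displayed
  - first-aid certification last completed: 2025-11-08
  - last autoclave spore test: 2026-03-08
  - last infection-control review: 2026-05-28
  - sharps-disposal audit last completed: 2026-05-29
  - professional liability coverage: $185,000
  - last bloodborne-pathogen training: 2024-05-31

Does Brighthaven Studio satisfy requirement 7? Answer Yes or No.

7. first-aid certification 247 days ago vs limit 270 → met

Yes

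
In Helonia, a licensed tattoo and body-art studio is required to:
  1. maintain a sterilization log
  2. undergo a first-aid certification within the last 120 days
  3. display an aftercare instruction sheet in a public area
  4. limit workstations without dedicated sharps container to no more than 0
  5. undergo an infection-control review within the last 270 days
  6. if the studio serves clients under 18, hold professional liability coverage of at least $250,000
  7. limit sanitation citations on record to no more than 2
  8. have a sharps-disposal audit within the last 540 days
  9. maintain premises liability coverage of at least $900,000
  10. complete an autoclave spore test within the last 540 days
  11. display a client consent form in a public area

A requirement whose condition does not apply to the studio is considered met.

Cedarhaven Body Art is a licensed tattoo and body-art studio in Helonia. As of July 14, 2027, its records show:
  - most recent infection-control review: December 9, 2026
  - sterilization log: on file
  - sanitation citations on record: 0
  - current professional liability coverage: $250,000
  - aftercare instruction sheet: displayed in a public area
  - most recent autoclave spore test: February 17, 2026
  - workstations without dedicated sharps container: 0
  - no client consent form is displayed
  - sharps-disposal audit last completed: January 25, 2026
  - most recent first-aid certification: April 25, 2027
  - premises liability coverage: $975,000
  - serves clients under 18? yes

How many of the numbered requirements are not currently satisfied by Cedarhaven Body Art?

1

1. sterilization log present → met
2. first-aid certification 80 days ago vs limit 120 → met
3. aftercare instruction sheet present → met
4. workstations without dedicated sharps container 0 ≤ 0 → met
5. infection-control review 217 days ago vs limit 270 → met
6. condition 'serves clients under 18' holds; professional liability coverage $250,000 ≥ $250,000 → met
7. sanitation citations on record 0 ≤ 2 → met
8. sharps-disposal audit 535 days ago vs limit 540 → met
9. premises liability coverage $975,000 ≥ $900,000 → met
10. autoclave spore test 512 days ago vs limit 540 → met
11. client consent form absent → not met
Not met: 1 of 11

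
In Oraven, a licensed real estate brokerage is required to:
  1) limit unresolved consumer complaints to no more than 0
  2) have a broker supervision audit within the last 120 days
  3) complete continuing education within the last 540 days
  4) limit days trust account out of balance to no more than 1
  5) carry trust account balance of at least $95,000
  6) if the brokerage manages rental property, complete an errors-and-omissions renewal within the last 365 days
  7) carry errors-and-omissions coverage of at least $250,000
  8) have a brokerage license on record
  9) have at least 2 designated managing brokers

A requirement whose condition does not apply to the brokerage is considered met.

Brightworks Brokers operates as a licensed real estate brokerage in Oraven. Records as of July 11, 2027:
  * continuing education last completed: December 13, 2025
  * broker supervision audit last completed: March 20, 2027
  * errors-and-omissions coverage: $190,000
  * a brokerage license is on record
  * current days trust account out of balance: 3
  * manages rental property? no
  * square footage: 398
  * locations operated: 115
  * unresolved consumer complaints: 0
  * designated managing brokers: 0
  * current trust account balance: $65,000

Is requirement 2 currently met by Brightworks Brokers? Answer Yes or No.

Yes

2. broker supervision audit 113 days ago vs limit 120 → met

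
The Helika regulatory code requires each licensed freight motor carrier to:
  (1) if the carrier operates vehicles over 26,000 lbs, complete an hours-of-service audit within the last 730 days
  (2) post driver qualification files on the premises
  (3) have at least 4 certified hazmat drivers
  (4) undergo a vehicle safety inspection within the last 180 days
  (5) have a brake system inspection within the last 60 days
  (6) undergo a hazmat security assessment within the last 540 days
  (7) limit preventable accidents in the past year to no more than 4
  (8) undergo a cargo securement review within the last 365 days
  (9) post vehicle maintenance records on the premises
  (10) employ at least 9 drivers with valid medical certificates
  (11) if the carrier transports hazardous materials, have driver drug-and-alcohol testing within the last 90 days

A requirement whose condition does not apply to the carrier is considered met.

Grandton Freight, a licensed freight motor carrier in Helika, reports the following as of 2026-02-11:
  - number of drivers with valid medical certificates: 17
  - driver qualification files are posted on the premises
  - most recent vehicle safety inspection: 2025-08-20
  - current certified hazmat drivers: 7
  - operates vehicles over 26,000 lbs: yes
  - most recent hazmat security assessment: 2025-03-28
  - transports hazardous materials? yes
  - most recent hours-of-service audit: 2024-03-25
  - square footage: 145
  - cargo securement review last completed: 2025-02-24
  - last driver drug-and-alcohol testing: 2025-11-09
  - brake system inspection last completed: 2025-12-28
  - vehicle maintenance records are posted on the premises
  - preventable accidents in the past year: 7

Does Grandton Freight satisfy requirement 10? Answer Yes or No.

10. drivers with valid medical certificates 17 ≥ 9 → met

Yes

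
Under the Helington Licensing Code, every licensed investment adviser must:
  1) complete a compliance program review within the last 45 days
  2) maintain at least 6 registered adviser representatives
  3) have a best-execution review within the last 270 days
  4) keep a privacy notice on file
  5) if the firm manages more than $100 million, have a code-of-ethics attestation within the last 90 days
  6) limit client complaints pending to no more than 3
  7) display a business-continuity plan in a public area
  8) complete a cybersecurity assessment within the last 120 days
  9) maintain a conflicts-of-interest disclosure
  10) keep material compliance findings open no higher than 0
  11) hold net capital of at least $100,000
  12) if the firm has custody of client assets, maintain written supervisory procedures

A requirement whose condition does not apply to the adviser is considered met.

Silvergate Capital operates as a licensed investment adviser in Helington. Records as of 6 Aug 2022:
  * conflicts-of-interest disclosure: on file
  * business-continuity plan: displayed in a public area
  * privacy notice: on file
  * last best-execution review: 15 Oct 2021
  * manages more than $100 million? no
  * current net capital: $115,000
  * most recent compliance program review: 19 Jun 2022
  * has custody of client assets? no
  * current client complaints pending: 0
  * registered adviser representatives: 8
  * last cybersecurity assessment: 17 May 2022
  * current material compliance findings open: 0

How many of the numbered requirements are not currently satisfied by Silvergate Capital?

1. compliance program review 48 days ago vs limit 45 → not met
2. registered adviser representatives 8 ≥ 6 → met
3. best-execution review 295 days ago vs limit 270 → not met
4. privacy notice present → met
5. condition 'manages more than $100 million' does not hold → requirement n/a → met
6. client complaints pending 0 ≤ 3 → met
7. business-continuity plan present → met
8. cybersecurity assessment 81 days ago vs limit 120 → met
9. conflicts-of-interest disclosure present → met
10. material compliance findings open 0 ≤ 0 → met
11. net capital $115,000 ≥ $100,000 → met
12. condition 'has custody of client assets' does not hold → requirement n/a → met
Not met: 2 of 12

2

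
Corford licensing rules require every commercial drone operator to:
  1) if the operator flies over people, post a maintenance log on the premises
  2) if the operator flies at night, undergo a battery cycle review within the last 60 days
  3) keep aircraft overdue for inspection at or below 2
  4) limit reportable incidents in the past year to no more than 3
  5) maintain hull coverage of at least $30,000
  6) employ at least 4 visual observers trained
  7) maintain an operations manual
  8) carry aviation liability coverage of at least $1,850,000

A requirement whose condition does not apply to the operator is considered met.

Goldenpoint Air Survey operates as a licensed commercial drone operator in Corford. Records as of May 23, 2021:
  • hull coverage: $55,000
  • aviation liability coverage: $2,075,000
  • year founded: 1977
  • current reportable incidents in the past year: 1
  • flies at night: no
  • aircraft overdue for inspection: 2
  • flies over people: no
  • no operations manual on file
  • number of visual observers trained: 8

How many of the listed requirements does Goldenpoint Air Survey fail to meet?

1

1. condition 'flies over people' does not hold → requirement n/a → met
2. condition 'flies at night' does not hold → requirement n/a → met
3. aircraft overdue for inspection 2 ≤ 2 → met
4. reportable incidents in the past year 1 ≤ 3 → met
5. hull coverage $55,000 ≥ $30,000 → met
6. visual observers trained 8 ≥ 4 → met
7. operations manual absent → not met
8. aviation liability coverage $2,075,000 ≥ $1,850,000 → met
Not met: 1 of 8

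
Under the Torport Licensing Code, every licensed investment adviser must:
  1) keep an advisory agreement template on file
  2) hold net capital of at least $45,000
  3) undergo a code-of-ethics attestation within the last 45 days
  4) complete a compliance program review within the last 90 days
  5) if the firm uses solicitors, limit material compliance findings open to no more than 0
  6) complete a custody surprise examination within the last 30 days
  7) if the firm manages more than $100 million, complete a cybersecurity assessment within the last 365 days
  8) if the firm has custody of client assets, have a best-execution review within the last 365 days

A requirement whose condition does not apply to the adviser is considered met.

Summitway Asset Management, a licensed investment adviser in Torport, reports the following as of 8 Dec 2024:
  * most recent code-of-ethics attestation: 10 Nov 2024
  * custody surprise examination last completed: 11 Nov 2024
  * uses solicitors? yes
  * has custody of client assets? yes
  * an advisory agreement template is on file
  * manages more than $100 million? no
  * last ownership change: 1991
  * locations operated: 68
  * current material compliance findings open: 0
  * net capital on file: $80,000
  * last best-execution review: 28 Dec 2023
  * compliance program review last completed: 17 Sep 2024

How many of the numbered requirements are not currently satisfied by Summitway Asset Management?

0

1. advisory agreement template present → met
2. net capital $80,000 ≥ $45,000 → met
3. code-of-ethics attestation 28 days ago vs limit 45 → met
4. compliance program review 82 days ago vs limit 90 → met
5. condition 'uses solicitors' holds; material compliance findings open 0 ≤ 0 → met
6. custody surprise examination 27 days ago vs limit 30 → met
7. condition 'manages more than $100 million' does not hold → requirement n/a → met
8. condition 'has custody of client assets' holds; best-execution review 346 days ago vs limit 365 → met
Not met: 0 of 8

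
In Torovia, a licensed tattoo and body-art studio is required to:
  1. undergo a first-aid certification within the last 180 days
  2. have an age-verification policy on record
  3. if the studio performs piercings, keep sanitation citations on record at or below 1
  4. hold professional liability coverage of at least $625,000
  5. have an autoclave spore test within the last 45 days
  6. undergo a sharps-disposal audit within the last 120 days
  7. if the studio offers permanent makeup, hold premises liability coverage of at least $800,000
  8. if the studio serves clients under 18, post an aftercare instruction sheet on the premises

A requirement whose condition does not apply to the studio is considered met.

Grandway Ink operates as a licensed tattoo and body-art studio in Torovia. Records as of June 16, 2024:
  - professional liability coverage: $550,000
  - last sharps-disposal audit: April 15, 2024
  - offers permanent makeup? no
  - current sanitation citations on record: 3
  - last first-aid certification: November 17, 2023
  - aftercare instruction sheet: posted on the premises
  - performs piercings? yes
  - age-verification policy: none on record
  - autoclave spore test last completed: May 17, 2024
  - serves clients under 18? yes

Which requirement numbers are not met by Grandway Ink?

1. first-aid certification 212 days ago vs limit 180 → not met
2. age-verification policy absent → not met
3. condition 'performs piercings' holds; sanitation citations on record 3 > 1 → not met
4. professional liability coverage $550,000 < $625,000 → not met
5. autoclave spore test 30 days ago vs limit 45 → met
6. sharps-disposal audit 62 days ago vs limit 120 → met
7. condition 'offers permanent makeup' does not hold → requirement n/a → met
8. condition 'serves clients under 18' holds; aftercare instruction sheet present → met
Not met: 1, 2, 3, 4

1, 2, 3, 4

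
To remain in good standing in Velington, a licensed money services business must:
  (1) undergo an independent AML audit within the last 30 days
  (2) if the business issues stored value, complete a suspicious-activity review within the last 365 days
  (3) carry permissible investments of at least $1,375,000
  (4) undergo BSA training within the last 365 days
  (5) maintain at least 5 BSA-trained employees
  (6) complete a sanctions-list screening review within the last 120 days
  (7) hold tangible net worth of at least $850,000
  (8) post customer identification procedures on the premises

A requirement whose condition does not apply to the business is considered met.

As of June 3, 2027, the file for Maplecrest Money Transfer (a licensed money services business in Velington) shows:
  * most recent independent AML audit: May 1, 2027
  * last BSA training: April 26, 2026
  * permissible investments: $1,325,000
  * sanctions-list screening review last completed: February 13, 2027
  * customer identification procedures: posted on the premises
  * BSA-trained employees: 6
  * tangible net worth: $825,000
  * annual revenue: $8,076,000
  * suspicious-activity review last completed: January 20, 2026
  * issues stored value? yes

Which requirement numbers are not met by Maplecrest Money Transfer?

1. independent AML audit 33 days ago vs limit 30 → not met
2. condition 'issues stored value' holds; suspicious-activity review 499 days ago vs limit 365 → not met
3. permissible investments $1,325,000 < $1,375,000 → not met
4. BSA training 403 days ago vs limit 365 → not met
5. BSA-trained employees 6 ≥ 5 → met
6. sanctions-list screening review 110 days ago vs limit 120 → met
7. tangible net worth $825,000 < $850,000 → not met
8. customer identification procedures present → met
Not met: 1, 2, 3, 4, 7

1, 2, 3, 4, 7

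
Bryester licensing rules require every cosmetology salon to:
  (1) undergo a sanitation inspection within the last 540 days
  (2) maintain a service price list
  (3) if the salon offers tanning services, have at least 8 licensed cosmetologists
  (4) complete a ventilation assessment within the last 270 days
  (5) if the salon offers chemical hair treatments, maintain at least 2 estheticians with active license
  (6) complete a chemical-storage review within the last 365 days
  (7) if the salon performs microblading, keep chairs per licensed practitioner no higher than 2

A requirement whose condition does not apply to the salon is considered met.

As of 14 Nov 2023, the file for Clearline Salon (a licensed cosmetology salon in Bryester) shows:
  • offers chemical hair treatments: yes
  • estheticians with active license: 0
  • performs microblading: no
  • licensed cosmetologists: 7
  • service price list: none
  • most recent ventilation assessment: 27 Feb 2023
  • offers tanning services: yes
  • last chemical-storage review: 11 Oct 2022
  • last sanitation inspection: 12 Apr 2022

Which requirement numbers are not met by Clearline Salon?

1. sanitation inspection 581 days ago vs limit 540 → not met
2. service price list absent → not met
3. condition 'offers tanning services' holds; licensed cosmetologists 7 < 8 → not met
4. ventilation assessment 260 days ago vs limit 270 → met
5. condition 'offers chemical hair treatments' holds; estheticians with active license 0 < 2 → not met
6. chemical-storage review 399 days ago vs limit 365 → not met
7. condition 'performs microblading' does not hold → requirement n/a → met
Not met: 1, 2, 3, 5, 6

1, 2, 3, 5, 6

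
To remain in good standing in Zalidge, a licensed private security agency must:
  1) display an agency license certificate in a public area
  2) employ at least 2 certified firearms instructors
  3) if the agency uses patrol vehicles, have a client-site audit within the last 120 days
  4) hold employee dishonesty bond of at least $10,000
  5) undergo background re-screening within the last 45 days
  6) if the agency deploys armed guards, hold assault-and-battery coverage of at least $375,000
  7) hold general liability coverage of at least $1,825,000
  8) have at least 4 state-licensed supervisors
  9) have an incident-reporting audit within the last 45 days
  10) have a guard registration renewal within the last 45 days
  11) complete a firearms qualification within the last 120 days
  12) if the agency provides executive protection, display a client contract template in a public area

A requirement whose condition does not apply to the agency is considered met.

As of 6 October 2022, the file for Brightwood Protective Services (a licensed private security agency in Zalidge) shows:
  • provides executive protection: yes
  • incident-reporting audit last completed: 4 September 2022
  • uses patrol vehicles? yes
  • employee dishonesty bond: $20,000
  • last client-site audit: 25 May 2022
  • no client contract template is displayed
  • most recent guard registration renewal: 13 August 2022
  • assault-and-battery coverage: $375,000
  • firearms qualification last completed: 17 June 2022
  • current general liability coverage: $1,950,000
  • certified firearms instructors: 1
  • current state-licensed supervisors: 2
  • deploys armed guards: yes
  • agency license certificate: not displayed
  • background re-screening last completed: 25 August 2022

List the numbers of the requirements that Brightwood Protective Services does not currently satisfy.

1. agency license certificate absent → not met
2. certified firearms instructors 1 < 2 → not met
3. condition 'uses patrol vehicles' holds; client-site audit 134 days ago vs limit 120 → not met
4. employee dishonesty bond $20,000 ≥ $10,000 → met
5. background re-screening 42 days ago vs limit 45 → met
6. condition 'deploys armed guards' holds; assault-and-battery coverage $375,000 ≥ $375,000 → met
7. general liability coverage $1,950,000 ≥ $1,825,000 → met
8. state-licensed supervisors 2 < 4 → not met
9. incident-reporting audit 32 days ago vs limit 45 → met
10. guard registration renewal 54 days ago vs limit 45 → not met
11. firearms qualification 111 days ago vs limit 120 → met
12. condition 'provides executive protection' holds; client contract template absent → not met
Not met: 1, 2, 3, 8, 10, 12

1, 2, 3, 8, 10, 12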